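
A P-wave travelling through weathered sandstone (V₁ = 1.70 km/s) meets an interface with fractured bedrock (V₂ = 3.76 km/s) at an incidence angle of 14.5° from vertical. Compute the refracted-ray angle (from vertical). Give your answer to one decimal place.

33.6°

Snell's law: sin θ₂ = (V₂/V₁)·sin θ₁ = (3.76/1.70)·sin 14.5° = 0.5538.
θ₂ = sin⁻¹(0.5538) = 33.63° (from vertical).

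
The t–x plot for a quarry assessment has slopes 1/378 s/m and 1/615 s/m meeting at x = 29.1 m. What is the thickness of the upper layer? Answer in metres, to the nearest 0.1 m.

x_cross = 2h·√((V₂+V₁)/(V₂−V₁)) → h = x_cross / (2·√((V₂+V₁)/(V₂−V₁))).
√((V₂+V₁)/(V₂−V₁)) = √((615+378)/(615−378)) = 2.0469.
h = 29.1 / (2·2.0469) = 7.11 m.

7.1 m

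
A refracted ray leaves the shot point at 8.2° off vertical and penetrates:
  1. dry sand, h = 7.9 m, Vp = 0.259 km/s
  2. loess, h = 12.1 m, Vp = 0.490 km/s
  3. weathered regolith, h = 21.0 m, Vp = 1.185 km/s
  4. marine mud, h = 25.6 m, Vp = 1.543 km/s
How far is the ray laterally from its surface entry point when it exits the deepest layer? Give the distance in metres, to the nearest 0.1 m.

63.9 m

Ray parameter p = sin 8.2° / 0.259 km/s = 5.5069e-01 s/km.
Layer 1: θ = 8.20°; offset = 7.9·tan 8.20° = 1.138 m.
Layer 2: sin θ = p·0.490 = 0.2698 → θ = 15.65°; offset = 12.1·tan 15.65° = 3.391 m.
Layer 3: sin θ = p·1.185 = 0.6526 → θ = 40.74°; offset = 21.0·tan 40.74° = 18.086 m.
Layer 4: sin θ = p·1.543 = 0.8497 → θ = 58.18°; offset = 25.6·tan 58.18° = 41.258 m.
Total horizontal offset = 63.872 m.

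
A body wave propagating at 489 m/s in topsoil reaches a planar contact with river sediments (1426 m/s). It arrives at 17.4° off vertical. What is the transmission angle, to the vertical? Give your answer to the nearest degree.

61°

Snell's law: sin θ₂ = (V₂/V₁)·sin θ₁ = (1426/489)·sin 17.4° = 0.8720.
θ₂ = sin⁻¹(0.8720) = 60.70° (from vertical).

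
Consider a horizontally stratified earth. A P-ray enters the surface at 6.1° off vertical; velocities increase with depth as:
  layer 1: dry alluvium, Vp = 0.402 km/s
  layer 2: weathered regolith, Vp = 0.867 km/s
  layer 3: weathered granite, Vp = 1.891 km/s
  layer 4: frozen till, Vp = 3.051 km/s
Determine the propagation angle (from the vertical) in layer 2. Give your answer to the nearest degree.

13°

Snell's law across each interface conserves sin θ / V, so sin θ_2 = V_2·sin θ₁/V₁.
sin θ_2 = 0.867 × sin 6.1° / 0.402 = 0.2292.
θ_2 = arcsin 0.2292 = 13.25°.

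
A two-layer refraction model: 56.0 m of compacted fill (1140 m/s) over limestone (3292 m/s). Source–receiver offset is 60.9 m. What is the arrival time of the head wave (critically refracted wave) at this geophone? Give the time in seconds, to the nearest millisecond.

0.111 s

t = x/V₂ + 2h·√(V₂²−V₁²)/(V₁V₂).
√(V₂²−V₁²) = √(3292²−1140²) = 3088.3 m/s; delay term = 2·56.0·3088.3/(1140·3292) = 0.09217 s.
t = 60.9/3292 + 0.09217 = 0.11067 s.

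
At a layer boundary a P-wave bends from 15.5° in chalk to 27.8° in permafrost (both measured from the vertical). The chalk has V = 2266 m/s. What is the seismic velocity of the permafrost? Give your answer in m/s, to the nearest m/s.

3955 m/s

Snell's law: sin 15.5°/V₁ = sin 27.8°/V₂.
V₂ = V₁·sin 27.8°/sin 15.5° = 2266 × 1.7452 = 3954.64 m/s.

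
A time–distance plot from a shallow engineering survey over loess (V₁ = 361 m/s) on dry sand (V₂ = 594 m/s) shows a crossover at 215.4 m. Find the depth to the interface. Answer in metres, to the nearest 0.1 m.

x_cross = 2h·√((V₂+V₁)/(V₂−V₁)) → h = x_cross / (2·√((V₂+V₁)/(V₂−V₁))).
√((V₂+V₁)/(V₂−V₁)) = √((594+361)/(594−361)) = 2.0245.
h = 215.4 / (2·2.0245) = 53.20 m.

53.2 m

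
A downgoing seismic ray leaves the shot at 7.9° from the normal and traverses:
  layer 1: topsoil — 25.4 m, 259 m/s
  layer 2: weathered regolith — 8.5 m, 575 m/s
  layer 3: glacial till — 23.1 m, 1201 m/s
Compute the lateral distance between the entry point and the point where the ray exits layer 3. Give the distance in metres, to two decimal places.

Apply Snell's law at each interface; in layer i the horizontal offset is hᵢ·tan θᵢ.
Layer 1: θ = 7.90°; offset = 25.4·tan 7.90° = 3.5245 m.
Layer 2: sin θ = 575·sin 7.9°/259 = 0.3051, θ = 17.77°; offset = 8.5·tan 17.77° = 2.7236 m.
Layer 3: sin θ = 1201·sin 7.9°/259 = 0.6373, θ = 39.59°; offset = 23.1·tan 39.59° = 19.1057 m.
Total horizontal offset = 25.3538 m.

25.35 m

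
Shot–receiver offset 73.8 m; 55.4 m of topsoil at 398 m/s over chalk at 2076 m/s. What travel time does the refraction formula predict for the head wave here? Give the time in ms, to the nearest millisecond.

309 ms

t = x/V₂ + 2h·√(V₂²−V₁²)/(V₁V₂).
√(V₂²−V₁²) = √(2076²−398²) = 2037.5 m/s; delay term = 2·55.4·2037.5/(398·2076) = 0.27323 s.
t = 73.8/2076 + 0.27323 = 0.30878 s.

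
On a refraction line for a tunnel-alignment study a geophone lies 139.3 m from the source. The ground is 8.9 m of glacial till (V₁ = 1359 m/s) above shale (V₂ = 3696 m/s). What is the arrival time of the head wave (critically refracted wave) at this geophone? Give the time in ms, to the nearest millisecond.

50 ms

t = x/V₂ + 2h·√(V₂²−V₁²)/(V₁V₂).
√(V₂²−V₁²) = √(3696²−1359²) = 3437.1 m/s; delay term = 2·8.9·3437.1/(1359·3696) = 0.01218 s.
t = 139.3/3696 + 0.01218 = 0.04987 s.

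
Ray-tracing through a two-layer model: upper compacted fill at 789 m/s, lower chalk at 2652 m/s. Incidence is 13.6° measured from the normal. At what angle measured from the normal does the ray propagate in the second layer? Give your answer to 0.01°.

52.22°

sin θ₁/V₁ = sin θ₂/V₂ ⇒ sin θ₂ = 2652·sin 13.6°/789 = 2652·0.2351/789 = 0.7904.
θ₂ = arcsin 0.7904 = 52.22° from the normal.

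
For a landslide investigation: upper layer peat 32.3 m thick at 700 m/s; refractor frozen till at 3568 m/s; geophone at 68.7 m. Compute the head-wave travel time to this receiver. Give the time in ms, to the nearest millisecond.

θ_c = arcsin(V₁/V₂) = arcsin(700/3568) = 11.31°, cos θ_c = 0.9806.
Intercept time tᵢ = 2h cos θ_c / V₁ = 2·32.3·0.9806/700 = 0.09049 s.
t = x/V₂ + tᵢ = 68.7/3568 + 0.09049 = 0.10975 s.

110 ms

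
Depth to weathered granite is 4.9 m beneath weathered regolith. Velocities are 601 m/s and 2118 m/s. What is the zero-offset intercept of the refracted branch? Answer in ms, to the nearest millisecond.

16 ms

θ_c = arcsin(V₁/V₂) = arcsin(601/2118) = 16.48°; cos θ_c = 0.9589.
tᵢ = 2h·cos θ_c / V₁ = 2·4.9·0.9589 / 601 = 0.01564 s.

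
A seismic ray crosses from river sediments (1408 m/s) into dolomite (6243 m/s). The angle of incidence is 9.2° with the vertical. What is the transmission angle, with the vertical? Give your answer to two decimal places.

Snell's law: sin θ₂ = (V₂/V₁)·sin θ₁ = (6243/1408)·sin 9.2° = 0.7089.
θ₂ = arcsin 0.7089 = 45.15° from the normal.

45.15°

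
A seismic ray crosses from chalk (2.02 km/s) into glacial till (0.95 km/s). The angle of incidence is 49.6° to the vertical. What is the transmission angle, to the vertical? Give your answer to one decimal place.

21.0°

sin θ₁/V₁ = sin θ₂/V₂ ⇒ sin θ₂ = 0.95·sin 49.6°/2.02 = 0.95·0.7615/2.02 = 0.3581.
θ₂ = arcsin 0.3581 = 20.99° from the normal.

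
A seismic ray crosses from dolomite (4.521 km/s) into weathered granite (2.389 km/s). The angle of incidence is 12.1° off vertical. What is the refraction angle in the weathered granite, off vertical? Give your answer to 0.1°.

sin θ₁/V₁ = sin θ₂/V₂ ⇒ sin θ₂ = 2.389·sin 12.1°/4.521 = 2.389·0.2096/4.521 = 0.1108.
θ₂ = sin⁻¹(0.1108) = 6.36° (from vertical).

6.4°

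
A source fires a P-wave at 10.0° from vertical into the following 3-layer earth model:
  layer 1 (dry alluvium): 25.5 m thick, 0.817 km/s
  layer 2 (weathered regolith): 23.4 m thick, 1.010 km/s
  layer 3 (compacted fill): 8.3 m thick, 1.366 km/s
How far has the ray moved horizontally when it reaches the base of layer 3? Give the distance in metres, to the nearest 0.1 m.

12.2 m

Apply Snell's law at each interface; in layer i the horizontal offset is hᵢ·tan θᵢ.
Layer 1: θ = 10.00°; offset = 25.5·tan 10.00° = 4.496 m.
Layer 2: sin θ = 1.010·sin 10.0°/0.817 = 0.2147, θ = 12.40°; offset = 23.4·tan 12.40° = 5.143 m.
Layer 3: sin θ = 1.366·sin 10.0°/0.817 = 0.2903, θ = 16.88°; offset = 8.3·tan 16.88° = 2.518 m.
Total horizontal offset = 12.158 m.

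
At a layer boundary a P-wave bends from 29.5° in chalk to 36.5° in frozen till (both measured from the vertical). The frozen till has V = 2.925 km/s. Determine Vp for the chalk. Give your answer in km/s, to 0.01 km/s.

2.42 km/s

sin 29.5° = 0.4924; sin 36.5° = 0.5948.
V₁ = V₂·(sin θ₁/sin θ₂) = 2.925·(0.4924/0.5948) = 2.42 km/s.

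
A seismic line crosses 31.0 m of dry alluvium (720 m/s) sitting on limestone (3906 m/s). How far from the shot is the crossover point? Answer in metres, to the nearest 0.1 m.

74.7 m

θ_c = arcsin(720/3906) = 10.62°, so cos θ_c = 0.9829 and tᵢ = 2h cos θ_c/V₁ = 0.0846 s.
At crossover x/V₁ = x/V₂ + tᵢ ⇒ x = tᵢ/(1/V₁ − 1/V₂) = 0.08464/(1.3889e-03 − 2.5602e-04) = 74.71 m.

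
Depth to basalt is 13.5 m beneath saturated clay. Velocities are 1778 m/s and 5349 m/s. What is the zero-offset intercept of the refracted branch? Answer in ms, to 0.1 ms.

14.3 ms

θ_c = arcsin(V₁/V₂) = arcsin(1778/5349) = 19.41°; cos θ_c = 0.9431.
tᵢ = 2h·cos θ_c / V₁ = 2·13.5·0.9431 / 1778 = 0.01432 s.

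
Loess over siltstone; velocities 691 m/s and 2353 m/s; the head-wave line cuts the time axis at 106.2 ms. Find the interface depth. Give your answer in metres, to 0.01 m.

38.38 m

θ_c = arcsin(691/2353) = 17.08°; cos θ_c = 0.9559.
tᵢ = 2h cos θ_c/V₁ ⇒ h = tᵢ·V₁/(2 cos θ_c) = 0.1062·691/(2·0.9559) = 38.38 m.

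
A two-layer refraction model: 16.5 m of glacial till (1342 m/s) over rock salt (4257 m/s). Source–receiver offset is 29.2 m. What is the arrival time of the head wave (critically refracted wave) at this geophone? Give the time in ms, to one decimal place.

θ_c = arcsin(V₁/V₂) = arcsin(1342/4257) = 18.38°, cos θ_c = 0.9490.
Intercept time tᵢ = 2h cos θ_c / V₁ = 2·16.5·0.9490/1342 = 0.02334 s.
t = x/V₂ + tᵢ = 29.2/4257 + 0.02334 = 0.03020 s.

30.2 ms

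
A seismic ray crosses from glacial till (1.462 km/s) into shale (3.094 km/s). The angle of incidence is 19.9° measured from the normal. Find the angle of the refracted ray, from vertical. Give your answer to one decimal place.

sin θ₁/V₁ = sin θ₂/V₂ ⇒ sin θ₂ = 3.094·sin 19.9°/1.462 = 3.094·0.3404/1.462 = 0.7203.
θ₂ = sin⁻¹(0.7203) = 46.08° (from vertical).

46.1°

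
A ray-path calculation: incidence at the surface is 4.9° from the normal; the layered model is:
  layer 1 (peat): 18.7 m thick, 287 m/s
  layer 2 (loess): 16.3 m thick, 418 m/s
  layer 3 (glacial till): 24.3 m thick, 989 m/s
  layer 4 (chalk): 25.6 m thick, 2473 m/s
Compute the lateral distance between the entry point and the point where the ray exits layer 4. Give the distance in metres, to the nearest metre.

39 m

p = sin θ₁/V₁ = sin 4.9°/287 = 2.9762e-04 s/m is conserved through the stack.
Layer 1: θ = 4.90°; offset = 18.7·tan 4.90° = 1.603 m.
Layer 2: sin θ = p·418 = 0.1244 → θ = 7.15°; offset = 16.3·tan 7.15° = 2.044 m.
Layer 3: sin θ = p·989 = 0.2943 → θ = 17.12°; offset = 24.3·tan 17.12° = 7.484 m.
Layer 4: sin θ = p·2473 = 0.7360 → θ = 47.39°; offset = 25.6·tan 47.39° = 27.833 m.
Summing the layer offsets gives 38.964 m.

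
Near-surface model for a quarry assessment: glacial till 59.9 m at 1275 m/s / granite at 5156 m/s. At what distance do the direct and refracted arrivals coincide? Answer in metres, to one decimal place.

θ_c = arcsin(1275/5156) = 14.32°, so cos θ_c = 0.9689 and tᵢ = 2h cos θ_c/V₁ = 0.0910 s.
At crossover x/V₁ = x/V₂ + tᵢ ⇒ x = tᵢ/(1/V₁ − 1/V₂) = 0.09104/(7.8431e-04 − 1.9395e-04) = 154.21 m.

154.2 m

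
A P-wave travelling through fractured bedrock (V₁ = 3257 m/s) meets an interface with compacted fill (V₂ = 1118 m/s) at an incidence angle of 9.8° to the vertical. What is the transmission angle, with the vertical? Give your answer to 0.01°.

3.35°

sin θ₁/V₁ = sin θ₂/V₂ ⇒ sin θ₂ = 1118·sin 9.8°/3257 = 1118·0.1702/3257 = 0.0584.
θ₂ = arcsin 0.0584 = 3.35° from the normal.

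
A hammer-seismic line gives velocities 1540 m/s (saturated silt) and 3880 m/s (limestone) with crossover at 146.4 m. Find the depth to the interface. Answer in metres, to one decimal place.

h = (x_cross/2)·√((V₂−V₁)/(V₂+V₁)).
(V₂−V₁)/(V₂+V₁) = (3880−1540)/(3880+1540) = 0.4317; √ = 0.6571.
h = (146.4/2)·0.6571 = 48.10 m.

48.1 m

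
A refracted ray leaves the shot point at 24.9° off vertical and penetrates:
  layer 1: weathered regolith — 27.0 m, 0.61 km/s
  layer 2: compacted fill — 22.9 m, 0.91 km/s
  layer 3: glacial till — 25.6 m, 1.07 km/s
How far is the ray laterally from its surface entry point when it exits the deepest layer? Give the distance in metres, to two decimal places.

Ray parameter p = sin 24.9° / 0.61 km/s = 6.9022e-01 s/km.
Layer 1: θ = 24.90°; offset = 27.0·tan 24.90° = 12.5330 m.
Layer 2: sin θ = p·0.91 = 0.6281 → θ = 38.91°; offset = 22.9·tan 38.91° = 18.4848 m.
Layer 3: sin θ = p·1.07 = 0.7385 → θ = 47.61°; offset = 25.6·tan 47.61° = 28.0425 m.
Total horizontal offset = 59.0602 m.

59.06 m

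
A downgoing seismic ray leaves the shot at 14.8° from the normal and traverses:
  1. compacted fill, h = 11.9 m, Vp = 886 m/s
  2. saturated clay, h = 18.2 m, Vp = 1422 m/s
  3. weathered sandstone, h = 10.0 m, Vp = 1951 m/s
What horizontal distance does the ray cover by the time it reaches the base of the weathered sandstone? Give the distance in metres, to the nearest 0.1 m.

Ray parameter p = sin 14.8° / 886 m/s = 2.8831e-04 s/m.
Layer 1: θ = 14.80°; offset = 11.9·tan 14.80° = 3.144 m.
Layer 2: sin θ = p·1422 = 0.4100 → θ = 24.20°; offset = 18.2·tan 24.20° = 8.181 m.
Layer 3: sin θ = p·1951 = 0.5625 → θ = 34.23°; offset = 10.0·tan 34.23° = 6.803 m.
Total horizontal offset = 18.128 m.

18.1 m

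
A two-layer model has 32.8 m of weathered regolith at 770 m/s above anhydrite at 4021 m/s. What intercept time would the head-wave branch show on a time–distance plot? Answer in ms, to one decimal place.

83.6 ms

θ_c = arcsin(V₁/V₂) = arcsin(770/4021) = 11.04°; cos θ_c = 0.9815.
tᵢ = 2h·cos θ_c / V₁ = 2·32.8·0.9815 / 770 = 0.08362 s.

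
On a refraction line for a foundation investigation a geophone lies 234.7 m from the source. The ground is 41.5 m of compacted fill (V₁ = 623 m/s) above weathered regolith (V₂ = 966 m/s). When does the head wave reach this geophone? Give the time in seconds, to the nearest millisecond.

0.345 s

θ_c = arcsin(V₁/V₂) = arcsin(623/966) = 40.16°, cos θ_c = 0.7642.
Intercept time tᵢ = 2h cos θ_c / V₁ = 2·41.5·0.7642/623 = 0.10182 s.
t = x/V₂ + tᵢ = 234.7/966 + 0.10182 = 0.34478 s.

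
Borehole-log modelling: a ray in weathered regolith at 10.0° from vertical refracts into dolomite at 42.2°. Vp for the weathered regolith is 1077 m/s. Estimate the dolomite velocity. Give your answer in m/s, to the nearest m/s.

4166 m/s

sin 10.0° = 0.1736; sin 42.2° = 0.6717.
V₂ = V₁·(sin θ₂/sin θ₁) = 1077·(0.6717/0.1736) = 4166.14 m/s.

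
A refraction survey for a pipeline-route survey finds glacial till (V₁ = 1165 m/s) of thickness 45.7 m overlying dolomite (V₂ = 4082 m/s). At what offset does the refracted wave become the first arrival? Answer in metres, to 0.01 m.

x_cross = 2h·√((V₂+V₁)/(V₂−V₁)).
(V₂+V₁)/(V₂−V₁) = (4082+1165)/(4082−1165) = 1.7988; √ = 1.3412.
x_cross = 2·45.7·1.3412 = 122.58 m.

122.58 m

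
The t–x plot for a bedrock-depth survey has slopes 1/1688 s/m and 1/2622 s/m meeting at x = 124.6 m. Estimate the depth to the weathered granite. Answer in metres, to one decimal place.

x_cross = 2h·√((V₂+V₁)/(V₂−V₁)) → h = x_cross / (2·√((V₂+V₁)/(V₂−V₁))).
√((V₂+V₁)/(V₂−V₁)) = √((2622+1688)/(2622−1688)) = 2.1482.
h = 124.6 / (2·2.1482) = 29.00 m.

29.0 m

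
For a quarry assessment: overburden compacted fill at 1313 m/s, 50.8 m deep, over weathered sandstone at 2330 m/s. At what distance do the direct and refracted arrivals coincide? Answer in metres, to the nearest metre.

x_cross = 2h·√((V₂+V₁)/(V₂−V₁)).
(V₂+V₁)/(V₂−V₁) = (2330+1313)/(2330−1313) = 3.5821; √ = 1.8926.
x_cross = 2·50.8·1.8926 = 192.29 m.

192 m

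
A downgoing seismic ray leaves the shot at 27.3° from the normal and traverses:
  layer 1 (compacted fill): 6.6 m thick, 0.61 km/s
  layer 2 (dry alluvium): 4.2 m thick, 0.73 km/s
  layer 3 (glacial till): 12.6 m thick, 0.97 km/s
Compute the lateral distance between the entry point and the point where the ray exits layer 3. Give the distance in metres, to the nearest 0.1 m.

Apply Snell's law at each interface; in layer i the horizontal offset is hᵢ·tan θᵢ.
Layer 1: θ = 27.30°; offset = 6.6·tan 27.30° = 3.407 m.
Layer 2: sin θ = 0.73·sin 27.3°/0.61 = 0.5489, θ = 33.29°; offset = 4.2·tan 33.29° = 2.758 m.
Layer 3: sin θ = 0.97·sin 27.3°/0.61 = 0.7293, θ = 46.83°; offset = 12.6·tan 46.83° = 13.432 m.
Summing the layer offsets gives 19.596 m.

19.6 m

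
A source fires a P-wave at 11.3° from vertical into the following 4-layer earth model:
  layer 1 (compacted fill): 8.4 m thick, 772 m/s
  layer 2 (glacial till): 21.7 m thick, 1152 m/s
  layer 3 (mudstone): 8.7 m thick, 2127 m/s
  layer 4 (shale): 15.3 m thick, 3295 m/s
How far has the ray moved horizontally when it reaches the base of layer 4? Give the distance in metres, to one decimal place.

37.2 m

Apply Snell's law at each interface; in layer i the horizontal offset is hᵢ·tan θᵢ.
Layer 1: θ = 11.30°; offset = 8.4·tan 11.30° = 1.678 m.
Layer 2: sin θ = 1152·sin 11.3°/772 = 0.2924, θ = 17.00°; offset = 21.7·tan 17.00° = 6.635 m.
Layer 3: sin θ = 2127·sin 11.3°/772 = 0.5399, θ = 32.67°; offset = 8.7·tan 32.67° = 5.580 m.
Layer 4: sin θ = 3295·sin 11.3°/772 = 0.8363, θ = 56.75°; offset = 15.3·tan 56.75° = 23.340 m.
Total horizontal offset = 37.233 m.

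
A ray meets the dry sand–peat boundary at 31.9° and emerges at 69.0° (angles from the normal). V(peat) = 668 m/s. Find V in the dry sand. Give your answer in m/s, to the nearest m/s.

378 m/s

Snell's law: sin 31.9°/V₁ = sin 69.0°/V₂.
V₁ = V₂·sin 31.9°/sin 69.0° = 668 × 0.5660 = 378.11 m/s.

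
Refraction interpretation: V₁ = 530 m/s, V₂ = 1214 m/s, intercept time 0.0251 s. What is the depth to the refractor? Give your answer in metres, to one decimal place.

θ_c = arcsin(530/1214) = 25.89°; cos θ_c = 0.8997.
tᵢ = 2h cos θ_c/V₁ ⇒ h = tᵢ·V₁/(2 cos θ_c) = 0.0251·530/(2·0.8997) = 7.39 m.

7.4 m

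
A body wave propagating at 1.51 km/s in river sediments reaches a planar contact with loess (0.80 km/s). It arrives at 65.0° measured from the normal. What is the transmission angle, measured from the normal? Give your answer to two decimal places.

Snell's law: sin θ₂ = (V₂/V₁)·sin θ₁ = (0.80/1.51)·sin 65.0° = 0.4802.
θ₂ = arcsin 0.4802 = 28.70° from the normal.

28.70°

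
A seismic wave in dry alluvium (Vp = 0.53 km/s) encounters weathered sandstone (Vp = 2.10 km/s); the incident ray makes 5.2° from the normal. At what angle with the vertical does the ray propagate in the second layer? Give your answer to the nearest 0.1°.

21.0°

Snell's law: sin θ₂ = (V₂/V₁)·sin θ₁ = (2.10/0.53)·sin 5.2° = 0.3591.
θ₂ = sin⁻¹(0.3591) = 21.05° (from vertical).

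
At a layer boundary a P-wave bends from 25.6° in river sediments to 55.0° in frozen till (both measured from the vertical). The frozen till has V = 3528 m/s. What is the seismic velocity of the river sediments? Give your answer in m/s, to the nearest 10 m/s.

Snell's law: sin 25.6°/V₁ = sin 55.0°/V₂.
V₁ = V₂·sin 25.6°/sin 55.0° = 3528 × 0.5275 = 1860.95 m/s.

1860 m/s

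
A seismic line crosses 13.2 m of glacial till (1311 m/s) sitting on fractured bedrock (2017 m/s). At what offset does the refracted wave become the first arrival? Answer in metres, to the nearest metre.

x_cross = 2h·√((V₂+V₁)/(V₂−V₁)).
(V₂+V₁)/(V₂−V₁) = (2017+1311)/(2017−1311) = 4.7139; √ = 2.1711.
x_cross = 2·13.2·2.1711 = 57.32 m.

57 m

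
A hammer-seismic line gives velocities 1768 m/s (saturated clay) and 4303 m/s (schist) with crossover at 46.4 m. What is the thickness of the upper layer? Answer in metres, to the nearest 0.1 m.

15.0 m

x_cross = 2h·√((V₂+V₁)/(V₂−V₁)) → h = x_cross / (2·√((V₂+V₁)/(V₂−V₁))).
√((V₂+V₁)/(V₂−V₁)) = √((4303+1768)/(4303−1768)) = 1.5475.
h = 46.4 / (2·1.5475) = 14.99 m.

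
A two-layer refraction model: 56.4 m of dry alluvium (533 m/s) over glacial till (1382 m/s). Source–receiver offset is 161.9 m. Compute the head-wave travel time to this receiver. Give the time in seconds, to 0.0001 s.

θ_c = arcsin(V₁/V₂) = arcsin(533/1382) = 22.69°, cos θ_c = 0.9226.
Intercept time tᵢ = 2h cos θ_c / V₁ = 2·56.4·0.9226/533 = 0.19526 s.
t = x/V₂ + tᵢ = 161.9/1382 + 0.19526 = 0.31241 s.

0.3124 s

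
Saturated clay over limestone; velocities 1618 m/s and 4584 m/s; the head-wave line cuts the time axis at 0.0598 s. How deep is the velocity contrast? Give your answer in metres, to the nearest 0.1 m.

h = tᵢ·V₁·V₂ / (2·√(V₂²−V₁²)).
√(V₂²−V₁²) = √(4584² − 1618²) = 4289.0 m/s.
h = 0.0598 s × 1618 × 4584 / (2 × 4289.0) = 51.71 m.

51.7 m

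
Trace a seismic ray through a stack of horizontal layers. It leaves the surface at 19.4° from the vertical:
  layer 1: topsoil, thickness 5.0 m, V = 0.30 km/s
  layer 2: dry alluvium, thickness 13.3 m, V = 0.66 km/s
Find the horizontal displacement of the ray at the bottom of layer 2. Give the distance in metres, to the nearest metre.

Apply Snell's law at each interface; in layer i the horizontal offset is hᵢ·tan θᵢ.
Layer 1: θ = 19.40°; offset = 5.0·tan 19.40° = 1.761 m.
Layer 2: sin θ = 0.66·sin 19.4°/0.30 = 0.7308, θ = 46.95°; offset = 13.3·tan 46.95° = 14.237 m.
Summing the layer offsets gives 15.998 m.

16 m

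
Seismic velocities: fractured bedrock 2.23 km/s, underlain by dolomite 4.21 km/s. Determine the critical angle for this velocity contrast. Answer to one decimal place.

At critical incidence the refracted ray runs along the interface (θ₂ = 90°), so sin θ_c = V₁/V₂.
θ_c = arcsin(2.23/4.21) = arcsin 0.5297 = 31.98°.

32.0°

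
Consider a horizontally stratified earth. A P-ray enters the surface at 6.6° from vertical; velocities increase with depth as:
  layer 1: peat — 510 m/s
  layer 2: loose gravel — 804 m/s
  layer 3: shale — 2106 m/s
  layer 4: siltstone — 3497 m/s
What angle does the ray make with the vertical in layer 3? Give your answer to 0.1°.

Ray parameter p = sin 6.6° / 510 = 2.2537e-04 s/m.
sin θ_3 = p·V_3 = 2.2537e-04 × 2106 = 0.4746.
θ_3 = 28.33° from the vertical.

28.3°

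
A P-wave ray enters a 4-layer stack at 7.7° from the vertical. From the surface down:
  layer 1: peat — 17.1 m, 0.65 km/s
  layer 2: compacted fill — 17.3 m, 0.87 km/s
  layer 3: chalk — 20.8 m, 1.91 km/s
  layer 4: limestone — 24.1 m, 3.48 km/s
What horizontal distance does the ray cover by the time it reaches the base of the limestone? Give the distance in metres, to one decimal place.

Ray parameter p = sin 7.7° / 0.65 km/s = 2.0613e-01 s/km.
Layer 1: θ = 7.70°; offset = 17.1·tan 7.70° = 2.312 m.
Layer 2: sin θ = p·0.87 = 0.1793 → θ = 10.33°; offset = 17.3·tan 10.33° = 3.154 m.
Layer 3: sin θ = p·1.91 = 0.3937 → θ = 23.19°; offset = 20.8·tan 23.19° = 8.909 m.
Layer 4: sin θ = p·3.48 = 0.7173 → θ = 45.84°; offset = 24.1·tan 45.84° = 24.813 m.
Σ offsets = 39.188 m.

39.2 m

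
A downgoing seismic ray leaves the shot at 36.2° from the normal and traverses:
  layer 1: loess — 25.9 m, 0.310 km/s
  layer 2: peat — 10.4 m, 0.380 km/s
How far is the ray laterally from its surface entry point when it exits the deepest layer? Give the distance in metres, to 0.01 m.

Apply Snell's law at each interface; in layer i the horizontal offset is hᵢ·tan θᵢ.
Layer 1: θ = 36.20°; offset = 25.9·tan 36.20° = 18.9559 m.
Layer 2: sin θ = 0.380·sin 36.2°/0.310 = 0.7240, θ = 46.38°; offset = 10.4·tan 46.38° = 10.9146 m.
Summing the layer offsets gives 29.8706 m.

29.87 m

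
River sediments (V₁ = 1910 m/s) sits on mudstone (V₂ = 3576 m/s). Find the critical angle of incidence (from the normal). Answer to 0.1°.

32.3°

Critical incidence: sin θ_c = V₁/V₂ = 1910/3576 = 0.5341.
θ_c = arcsin 0.5341 = 32.28°.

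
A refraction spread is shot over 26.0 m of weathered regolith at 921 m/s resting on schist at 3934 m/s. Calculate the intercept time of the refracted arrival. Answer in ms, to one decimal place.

54.9 ms

tᵢ = 2h·√(V₂²−V₁²)/(V₁V₂).
√(V₂²−V₁²) = √(3934²−921²) = 3824.7 m/s.
tᵢ = 2·26.0·3824.7/(921·3934) = 0.05489 s.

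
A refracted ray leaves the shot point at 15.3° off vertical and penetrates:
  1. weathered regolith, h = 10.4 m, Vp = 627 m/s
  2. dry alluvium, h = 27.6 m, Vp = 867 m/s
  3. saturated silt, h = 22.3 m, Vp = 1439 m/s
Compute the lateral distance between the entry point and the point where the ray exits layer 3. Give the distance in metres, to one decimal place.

30.6 m

p = sin θ₁/V₁ = sin 15.3°/627 = 4.2085e-04 s/m is conserved through the stack.
Layer 1: θ = 15.30°; offset = 10.4·tan 15.30° = 2.845 m.
Layer 2: sin θ = p·867 = 0.3649 → θ = 21.40°; offset = 27.6·tan 21.40° = 10.816 m.
Layer 3: sin θ = p·1439 = 0.6056 → θ = 37.27°; offset = 22.3·tan 37.27° = 16.971 m.
Σ offsets = 30.632 m.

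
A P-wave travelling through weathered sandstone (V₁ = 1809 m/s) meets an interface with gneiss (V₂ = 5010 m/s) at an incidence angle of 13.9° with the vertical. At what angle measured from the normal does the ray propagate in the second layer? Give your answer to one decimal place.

41.7°

Snell's law: sin θ₂ = (V₂/V₁)·sin θ₁ = (5010/1809)·sin 13.9° = 0.6653.
θ₂ = arcsin 0.6653 = 41.71° from the normal.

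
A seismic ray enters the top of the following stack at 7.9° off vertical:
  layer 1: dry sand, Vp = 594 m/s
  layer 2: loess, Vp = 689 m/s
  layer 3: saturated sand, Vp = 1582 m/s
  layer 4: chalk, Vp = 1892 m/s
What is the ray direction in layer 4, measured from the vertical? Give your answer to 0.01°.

25.96°

Snell's law across each interface conserves sin θ / V, so sin θ_4 = V_4·sin θ₁/V₁.
sin θ_4 = 1892 × sin 7.9° / 594 = 0.4378.
θ_4 = arcsin 0.4378 = 25.96°.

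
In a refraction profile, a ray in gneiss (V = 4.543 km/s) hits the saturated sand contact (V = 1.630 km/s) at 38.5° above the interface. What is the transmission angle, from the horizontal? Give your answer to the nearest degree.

Convert to the normal: θ₁ = 90° − 38.5° = 51.5°.
Snell's law: sin θ₂ = (V₂/V₁)·sin θ₁ = (1.630/4.543)·sin 51.5° = 0.2808.
θ₂ = sin⁻¹(0.2808) = 16.31° (from vertical).
From the interface: 90° − 16.31° = 73.69°.

74°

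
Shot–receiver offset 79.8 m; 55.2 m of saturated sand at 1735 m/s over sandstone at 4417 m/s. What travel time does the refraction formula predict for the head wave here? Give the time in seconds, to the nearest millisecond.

θ_c = arcsin(V₁/V₂) = arcsin(1735/4417) = 23.13°, cos θ_c = 0.9196.
Intercept time tᵢ = 2h cos θ_c / V₁ = 2·55.2·0.9196/1735 = 0.05852 s.
t = x/V₂ + tᵢ = 79.8/4417 + 0.05852 = 0.07658 s.

0.077 s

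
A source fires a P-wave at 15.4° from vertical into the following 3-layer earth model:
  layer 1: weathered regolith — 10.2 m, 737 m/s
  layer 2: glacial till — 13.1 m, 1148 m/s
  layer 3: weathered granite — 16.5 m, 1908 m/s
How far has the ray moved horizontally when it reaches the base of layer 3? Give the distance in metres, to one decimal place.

Apply Snell's law at each interface; in layer i the horizontal offset is hᵢ·tan θᵢ.
Layer 1: θ = 15.40°; offset = 10.2·tan 15.40° = 2.810 m.
Layer 2: sin θ = 1148·sin 15.4°/737 = 0.4136, θ = 24.43°; offset = 13.1·tan 24.43° = 5.952 m.
Layer 3: sin θ = 1908·sin 15.4°/737 = 0.6875, θ = 43.43°; offset = 16.5·tan 43.43° = 15.621 m.
Σ offsets = 24.382 m.

24.4 m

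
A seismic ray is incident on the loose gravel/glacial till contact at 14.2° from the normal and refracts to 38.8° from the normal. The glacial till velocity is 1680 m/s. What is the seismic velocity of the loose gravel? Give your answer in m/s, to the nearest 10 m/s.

Snell's law: sin 14.2°/V₁ = sin 38.8°/V₂.
V₁ = V₂·sin 14.2°/sin 38.8° = 1680 × 0.3915 = 657.70 m/s.

660 m/s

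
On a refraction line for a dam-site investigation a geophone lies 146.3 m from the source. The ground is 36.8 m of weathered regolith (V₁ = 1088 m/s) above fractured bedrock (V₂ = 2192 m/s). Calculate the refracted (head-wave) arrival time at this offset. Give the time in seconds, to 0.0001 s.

0.1255 s

θ_c = arcsin(V₁/V₂) = arcsin(1088/2192) = 29.76°, cos θ_c = 0.8681.
Intercept time tᵢ = 2h cos θ_c / V₁ = 2·36.8·0.8681/1088 = 0.05873 s.
t = x/V₂ + tᵢ = 146.3/2192 + 0.05873 = 0.12547 s.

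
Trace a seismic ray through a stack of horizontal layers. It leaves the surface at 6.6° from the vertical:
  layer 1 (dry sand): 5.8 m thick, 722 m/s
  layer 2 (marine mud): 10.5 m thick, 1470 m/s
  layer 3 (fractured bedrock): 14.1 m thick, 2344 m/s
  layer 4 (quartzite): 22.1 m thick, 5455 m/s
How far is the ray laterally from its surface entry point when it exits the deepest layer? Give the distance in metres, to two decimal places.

Apply Snell's law at each interface; in layer i the horizontal offset is hᵢ·tan θᵢ.
Layer 1: θ = 6.60°; offset = 5.8·tan 6.60° = 0.6711 m.
Layer 2: sin θ = 1470·sin 6.6°/722 = 0.2340, θ = 13.53°; offset = 10.5·tan 13.53° = 2.5273 m.
Layer 3: sin θ = 2344·sin 6.6°/722 = 0.3731, θ = 21.91°; offset = 14.1·tan 21.91° = 5.6710 m.
Layer 4: sin θ = 5455·sin 6.6°/722 = 0.8684, θ = 60.27°; offset = 22.1·tan 60.27° = 38.7027 m.
Σ offsets = 47.5721 m.

47.57 m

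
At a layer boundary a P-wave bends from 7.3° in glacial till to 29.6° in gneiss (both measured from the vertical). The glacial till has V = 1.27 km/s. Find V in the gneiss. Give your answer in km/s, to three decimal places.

4.937 km/s

sin 7.3° = 0.1271; sin 29.6° = 0.4939.
V₂ = V₁·(sin θ₂/sin θ₁) = 1.27·(0.4939/0.1271) = 4.937 km/s.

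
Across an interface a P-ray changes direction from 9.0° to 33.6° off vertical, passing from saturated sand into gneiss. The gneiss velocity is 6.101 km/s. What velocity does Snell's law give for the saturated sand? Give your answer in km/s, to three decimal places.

sin 9.0° = 0.1564; sin 33.6° = 0.5534.
V₁ = V₂·(sin θ₁/sin θ₂) = 6.101·(0.1564/0.5534) = 1.725 km/s.

1.725 km/s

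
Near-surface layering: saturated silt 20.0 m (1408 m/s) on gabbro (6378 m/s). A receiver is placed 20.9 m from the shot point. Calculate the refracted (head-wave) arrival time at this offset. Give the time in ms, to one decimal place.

θ_c = arcsin(V₁/V₂) = arcsin(1408/6378) = 12.75°, cos θ_c = 0.9753.
Intercept time tᵢ = 2h cos θ_c / V₁ = 2·20.0·0.9753/1408 = 0.02771 s.
t = x/V₂ + tᵢ = 20.9/6378 + 0.02771 = 0.03099 s.

31.0 ms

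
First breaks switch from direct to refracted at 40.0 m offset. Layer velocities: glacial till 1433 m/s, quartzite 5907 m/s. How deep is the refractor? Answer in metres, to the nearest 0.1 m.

15.6 m

x_cross = 2h·√((V₂+V₁)/(V₂−V₁)) → h = x_cross / (2·√((V₂+V₁)/(V₂−V₁))).
√((V₂+V₁)/(V₂−V₁)) = √((5907+1433)/(5907−1433)) = 1.2809.
h = 40.0 / (2·1.2809) = 15.61 m.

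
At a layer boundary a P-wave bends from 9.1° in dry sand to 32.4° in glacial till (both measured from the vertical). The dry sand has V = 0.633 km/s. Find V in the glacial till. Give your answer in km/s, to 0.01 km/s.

2.14 km/s

Snell's law: sin 9.1°/V₁ = sin 32.4°/V₂.
V₂ = V₁·sin 32.4°/sin 9.1° = 0.633 × 3.3879 = 2.14 km/s.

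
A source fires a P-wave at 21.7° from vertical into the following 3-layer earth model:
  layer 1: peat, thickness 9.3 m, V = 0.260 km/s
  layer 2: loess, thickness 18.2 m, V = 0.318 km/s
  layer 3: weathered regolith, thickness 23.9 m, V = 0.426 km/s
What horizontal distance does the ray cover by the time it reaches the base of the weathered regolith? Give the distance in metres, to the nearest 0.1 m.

p = sin θ₁/V₁ = sin 21.7°/0.260 = 1.4221e+00 s/km is conserved through the stack.
Layer 1: θ = 21.70°; offset = 9.3·tan 21.70° = 3.701 m.
Layer 2: sin θ = p·0.318 = 0.4522 → θ = 26.89°; offset = 18.2·tan 26.89° = 9.228 m.
Layer 3: sin θ = p·0.426 = 0.6058 → θ = 37.29°; offset = 23.9·tan 37.29° = 18.199 m.
Σ offsets = 31.128 m.

31.1 m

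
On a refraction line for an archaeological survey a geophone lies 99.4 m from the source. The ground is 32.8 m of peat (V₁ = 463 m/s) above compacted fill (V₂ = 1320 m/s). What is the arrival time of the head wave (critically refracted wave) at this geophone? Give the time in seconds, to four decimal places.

0.2080 s

θ_c = arcsin(V₁/V₂) = arcsin(463/1320) = 20.53°, cos θ_c = 0.9365.
Intercept time tᵢ = 2h cos θ_c / V₁ = 2·32.8·0.9365/463 = 0.13268 s.
t = x/V₂ + tᵢ = 99.4/1320 + 0.13268 = 0.20799 s.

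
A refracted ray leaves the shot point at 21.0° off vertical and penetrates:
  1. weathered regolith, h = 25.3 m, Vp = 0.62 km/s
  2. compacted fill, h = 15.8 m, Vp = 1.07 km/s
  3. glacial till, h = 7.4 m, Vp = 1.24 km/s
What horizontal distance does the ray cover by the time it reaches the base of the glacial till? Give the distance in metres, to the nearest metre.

Apply Snell's law at each interface; in layer i the horizontal offset is hᵢ·tan θᵢ.
Layer 1: θ = 21.00°; offset = 25.3·tan 21.00° = 9.712 m.
Layer 2: sin θ = 1.07·sin 21.0°/0.62 = 0.6185, θ = 38.20°; offset = 15.8·tan 38.20° = 12.436 m.
Layer 3: sin θ = 1.24·sin 21.0°/0.62 = 0.7167, θ = 45.79°; offset = 7.4·tan 45.79° = 7.606 m.
Summing the layer offsets gives 29.753 m.

30 m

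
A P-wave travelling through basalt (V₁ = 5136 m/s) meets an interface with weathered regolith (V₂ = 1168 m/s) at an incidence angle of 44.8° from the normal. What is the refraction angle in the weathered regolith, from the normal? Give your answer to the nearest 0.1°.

sin θ₁/V₁ = sin θ₂/V₂ ⇒ sin θ₂ = 1168·sin 44.8°/5136 = 1168·0.7046/5136 = 0.1602.
θ₂ = sin⁻¹(0.1602) = 9.22° (from vertical).

9.2°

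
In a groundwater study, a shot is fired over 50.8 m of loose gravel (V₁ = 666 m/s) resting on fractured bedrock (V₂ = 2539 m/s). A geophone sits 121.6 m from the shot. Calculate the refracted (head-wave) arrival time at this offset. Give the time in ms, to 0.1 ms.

θ_c = arcsin(V₁/V₂) = arcsin(666/2539) = 15.21°, cos θ_c = 0.9650.
Intercept time tᵢ = 2h cos θ_c / V₁ = 2·50.8·0.9650/666 = 0.14721 s.
t = x/V₂ + tᵢ = 121.6/2539 + 0.14721 = 0.19510 s.

195.1 ms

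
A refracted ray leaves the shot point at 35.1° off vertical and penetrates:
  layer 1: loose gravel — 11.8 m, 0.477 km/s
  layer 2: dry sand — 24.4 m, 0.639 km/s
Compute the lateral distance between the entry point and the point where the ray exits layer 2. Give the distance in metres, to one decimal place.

p = sin θ₁/V₁ = sin 35.1°/0.477 = 1.2055e+00 s/km is conserved through the stack.
Layer 1: θ = 35.10°; offset = 11.8·tan 35.10° = 8.293 m.
Layer 2: sin θ = p·0.639 = 0.7703 → θ = 50.38°; offset = 24.4·tan 50.38° = 29.474 m.
Total horizontal offset = 37.767 m.

37.8 m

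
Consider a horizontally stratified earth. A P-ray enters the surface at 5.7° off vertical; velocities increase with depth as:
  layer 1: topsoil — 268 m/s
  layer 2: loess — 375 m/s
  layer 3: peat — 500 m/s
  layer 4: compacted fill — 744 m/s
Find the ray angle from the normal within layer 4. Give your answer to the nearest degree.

Ray parameter p = sin 5.7° / 268 = 3.7060e-04 s/m.
sin θ_4 = p·V_4 = 3.7060e-04 × 744 = 0.2757.
θ_4 = 16.01° from the vertical.

16°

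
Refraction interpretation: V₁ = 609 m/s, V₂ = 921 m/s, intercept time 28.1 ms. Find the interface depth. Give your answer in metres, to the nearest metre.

θ_c = arcsin(609/921) = 41.39°; cos θ_c = 0.7502.
tᵢ = 2h cos θ_c/V₁ ⇒ h = tᵢ·V₁/(2 cos θ_c) = 0.0281·609/(2·0.7502) = 11.41 m.

11 m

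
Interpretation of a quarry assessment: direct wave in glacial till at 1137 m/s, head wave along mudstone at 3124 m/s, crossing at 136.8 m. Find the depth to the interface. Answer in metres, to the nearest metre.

h = (x_cross/2)·√((V₂−V₁)/(V₂+V₁)).
(V₂−V₁)/(V₂+V₁) = (3124−1137)/(3124+1137) = 0.4663; √ = 0.6829.
h = (136.8/2)·0.6829 = 46.71 m.

47 m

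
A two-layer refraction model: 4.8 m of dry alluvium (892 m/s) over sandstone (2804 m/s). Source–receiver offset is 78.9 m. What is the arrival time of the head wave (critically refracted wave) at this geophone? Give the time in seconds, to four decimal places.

t = x/V₂ + 2h·√(V₂²−V₁²)/(V₁V₂).
√(V₂²−V₁²) = √(2804²−892²) = 2658.3 m/s; delay term = 2·4.8·2658.3/(892·2804) = 0.01020 s.
t = 78.9/2804 + 0.01020 = 0.03834 s.

0.0383 s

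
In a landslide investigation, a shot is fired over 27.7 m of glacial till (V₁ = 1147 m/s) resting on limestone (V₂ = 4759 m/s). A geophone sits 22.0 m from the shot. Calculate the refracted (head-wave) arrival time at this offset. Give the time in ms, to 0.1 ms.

51.5 ms

t = x/V₂ + 2h·√(V₂²−V₁²)/(V₁V₂).
√(V₂²−V₁²) = √(4759²−1147²) = 4618.7 m/s; delay term = 2·27.7·4618.7/(1147·4759) = 0.04688 s.
t = 22.0/4759 + 0.04688 = 0.05150 s.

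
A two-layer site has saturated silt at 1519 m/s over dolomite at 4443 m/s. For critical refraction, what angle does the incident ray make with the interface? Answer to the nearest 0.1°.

At critical incidence the refracted ray runs along the interface (θ₂ = 90°), so sin θ_c = V₁/V₂.
θ_c = arcsin(1519/4443) = arcsin 0.3419 = 19.99°.
Measured from the interface: 90° − 19.99° = 70.01°.

70.0°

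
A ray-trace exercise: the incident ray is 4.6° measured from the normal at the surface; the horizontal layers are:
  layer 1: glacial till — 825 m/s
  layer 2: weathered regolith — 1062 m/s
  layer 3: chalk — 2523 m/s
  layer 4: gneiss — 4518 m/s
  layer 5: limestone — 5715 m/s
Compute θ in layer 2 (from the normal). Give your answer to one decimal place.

Ray parameter p = sin 4.6° / 825 = 9.7211e-05 s/m.
sin θ_2 = p·V_2 = 9.7211e-05 × 1062 = 0.1032.
θ_2 = 5.93° from the vertical.

5.9°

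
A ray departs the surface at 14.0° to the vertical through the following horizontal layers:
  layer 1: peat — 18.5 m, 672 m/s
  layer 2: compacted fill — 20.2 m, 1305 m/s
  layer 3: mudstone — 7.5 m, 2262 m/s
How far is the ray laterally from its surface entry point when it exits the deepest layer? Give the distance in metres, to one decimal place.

25.9 m

p = sin θ₁/V₁ = sin 14.0°/672 = 3.6000e-04 s/m is conserved through the stack.
Layer 1: θ = 14.00°; offset = 18.5·tan 14.00° = 4.613 m.
Layer 2: sin θ = p·1305 = 0.4698 → θ = 28.02°; offset = 20.2·tan 28.02° = 10.750 m.
Layer 3: sin θ = p·2262 = 0.8143 → θ = 54.52°; offset = 7.5·tan 54.52° = 10.523 m.
Σ offsets = 25.886 m.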